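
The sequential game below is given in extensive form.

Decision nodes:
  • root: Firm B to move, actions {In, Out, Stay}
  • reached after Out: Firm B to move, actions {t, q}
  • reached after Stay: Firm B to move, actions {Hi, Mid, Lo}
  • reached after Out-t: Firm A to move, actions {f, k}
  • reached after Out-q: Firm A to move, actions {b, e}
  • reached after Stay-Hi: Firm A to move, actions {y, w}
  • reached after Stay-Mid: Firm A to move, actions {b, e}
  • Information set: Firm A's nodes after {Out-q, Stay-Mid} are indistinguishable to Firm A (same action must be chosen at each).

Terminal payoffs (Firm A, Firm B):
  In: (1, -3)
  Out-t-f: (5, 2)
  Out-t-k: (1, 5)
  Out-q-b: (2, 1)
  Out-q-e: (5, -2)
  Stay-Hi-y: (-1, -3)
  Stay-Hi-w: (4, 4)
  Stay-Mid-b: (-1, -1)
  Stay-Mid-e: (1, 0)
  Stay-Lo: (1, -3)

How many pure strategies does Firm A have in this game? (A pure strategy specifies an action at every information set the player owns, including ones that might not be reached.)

Firm A owns the node after Out-t with actions {f, k} — two choices.
Firm A owns the information set {Out-q, Stay-Mid} with actions {b, e} — two choices.
Firm A owns the node after Stay-Hi with actions {y, w} — two choices.
A pure strategy fixes one action at each information set independently, so the count is the product 2 × 2 × 2 = 8.
(For reference, Firm B has 18 pure strategies, giving a 8×18 normal-form matrix.)

8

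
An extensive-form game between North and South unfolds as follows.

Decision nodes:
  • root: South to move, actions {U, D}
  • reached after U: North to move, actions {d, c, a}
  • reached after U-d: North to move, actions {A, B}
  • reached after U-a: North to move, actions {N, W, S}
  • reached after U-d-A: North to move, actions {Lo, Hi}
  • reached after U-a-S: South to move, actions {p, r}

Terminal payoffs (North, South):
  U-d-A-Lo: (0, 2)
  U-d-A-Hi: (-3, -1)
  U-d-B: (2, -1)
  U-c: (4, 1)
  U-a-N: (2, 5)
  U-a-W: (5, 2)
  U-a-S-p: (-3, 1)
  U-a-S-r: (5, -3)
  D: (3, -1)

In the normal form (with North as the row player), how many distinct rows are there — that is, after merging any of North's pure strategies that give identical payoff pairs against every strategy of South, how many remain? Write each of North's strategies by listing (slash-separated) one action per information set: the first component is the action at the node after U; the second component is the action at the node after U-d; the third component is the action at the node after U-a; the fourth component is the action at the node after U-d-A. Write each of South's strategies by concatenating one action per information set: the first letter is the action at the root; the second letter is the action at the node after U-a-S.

7

North has 36 pure strategies: d/A/N/Lo, d/A/N/Hi, d/A/W/Lo, d/A/W/Hi, d/A/S/Lo, d/A/S/Hi, d/B/N/Lo, d/B/N/Hi, d/B/W/Lo, d/B/W/Hi, d/B/S/Lo, d/B/S/Hi, c/A/N/Lo, c/A/N/Hi, c/A/W/Lo, c/A/W/Hi, c/A/S/Lo, c/A/S/Hi, c/B/N/Lo, c/B/N/Hi, c/B/W/Lo, c/B/W/Hi, c/B/S/Lo, c/B/S/Hi, a/A/N/Lo, a/A/N/Hi, a/A/W/Lo, a/A/W/Hi, a/A/S/Lo, a/A/S/Hi, a/B/N/Lo, a/B/N/Hi, a/B/W/Lo, a/B/W/Hi, a/B/S/Lo, a/B/S/Hi. Columns: Up, Ur, Dp, Dr.
{d/A/N/Lo, d/A/W/Lo, d/A/S/Lo} → row (0,2) (0,2) (3,-1) (3,-1)
{d/A/N/Hi, d/A/W/Hi, d/A/S/Hi} → row (-3,-1) (-3,-1) (3,-1) (3,-1)
{d/B/N/Lo, d/B/N/Hi, d/B/W/Lo, d/B/W/Hi, d/B/S/Lo, d/B/S/Hi} → row (2,-1) (2,-1) (3,-1) (3,-1)
{c/A/N/Lo, c/A/N/Hi, c/A/W/Lo, c/A/W/Hi, c/A/S/Lo, c/A/S/Hi, c/B/N/Lo, c/B/N/Hi, c/B/W/Lo, c/B/W/Hi, c/B/S/Lo, c/B/S/Hi} → row (4,1) (4,1) (3,-1) (3,-1)
{a/A/N/Lo, a/A/N/Hi, a/B/N/Lo, a/B/N/Hi} → row (2,5) (2,5) (3,-1) (3,-1)
{a/A/W/Lo, a/A/W/Hi, a/B/W/Lo, a/B/W/Hi} → row (5,2) (5,2) (3,-1) (3,-1)
{a/A/S/Lo, a/A/S/Hi, a/B/S/Lo, a/B/S/Hi} → row (-3,1) (5,-3) (3,-1) (3,-1)
That's 7 distinct rows out of 36 strategies.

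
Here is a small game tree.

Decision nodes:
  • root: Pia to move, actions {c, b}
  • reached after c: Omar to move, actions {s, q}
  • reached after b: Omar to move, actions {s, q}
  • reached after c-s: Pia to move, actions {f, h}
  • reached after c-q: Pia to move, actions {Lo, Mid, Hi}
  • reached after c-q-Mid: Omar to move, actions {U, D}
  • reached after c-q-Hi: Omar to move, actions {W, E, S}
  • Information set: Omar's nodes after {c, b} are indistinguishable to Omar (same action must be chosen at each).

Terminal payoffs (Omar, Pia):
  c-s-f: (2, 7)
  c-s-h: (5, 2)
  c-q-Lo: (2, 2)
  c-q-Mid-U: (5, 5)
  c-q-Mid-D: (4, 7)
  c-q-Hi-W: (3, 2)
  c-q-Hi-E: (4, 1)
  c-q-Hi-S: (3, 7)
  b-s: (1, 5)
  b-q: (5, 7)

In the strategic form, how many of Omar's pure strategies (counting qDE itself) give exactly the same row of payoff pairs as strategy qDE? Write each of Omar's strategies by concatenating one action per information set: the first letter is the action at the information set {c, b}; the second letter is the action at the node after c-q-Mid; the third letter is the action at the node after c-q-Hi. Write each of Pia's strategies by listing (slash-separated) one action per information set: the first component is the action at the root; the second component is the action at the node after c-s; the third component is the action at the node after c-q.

1

Row for qDE (columns c/f/Lo, c/f/Mid, c/f/Hi, c/h/Lo, c/h/Mid, c/h/Hi, b/f/Lo, b/f/Mid, b/f/Hi, b/h/Lo, b/h/Mid, b/h/Hi): (2,2) (4,7) (4,1) (2,2) (4,7) (4,1) (5,7) (5,7) (5,7) (5,7) (5,7) (5,7).
Every one of Omar's information sets is on the play path for some reply by Pia when Omar follows qDE.
Changing the action at any of them therefore changes at least one column, so only qDE itself gives this row.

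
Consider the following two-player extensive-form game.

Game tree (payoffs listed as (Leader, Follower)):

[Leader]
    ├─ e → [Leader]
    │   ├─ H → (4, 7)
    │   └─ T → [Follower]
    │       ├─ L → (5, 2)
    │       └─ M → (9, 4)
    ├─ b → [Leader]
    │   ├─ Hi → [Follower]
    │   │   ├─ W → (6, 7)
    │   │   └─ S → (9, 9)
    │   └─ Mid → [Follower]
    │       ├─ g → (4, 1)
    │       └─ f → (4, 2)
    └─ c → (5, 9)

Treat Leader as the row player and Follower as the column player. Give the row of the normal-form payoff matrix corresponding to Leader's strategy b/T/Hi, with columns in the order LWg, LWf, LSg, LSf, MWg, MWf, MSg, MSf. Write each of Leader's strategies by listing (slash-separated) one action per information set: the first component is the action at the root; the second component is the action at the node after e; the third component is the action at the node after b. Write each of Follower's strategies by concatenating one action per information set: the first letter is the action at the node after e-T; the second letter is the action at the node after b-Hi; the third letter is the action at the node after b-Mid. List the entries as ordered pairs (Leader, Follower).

vs LWg: Leader plays b → Leader plays Hi at [b] → Follower plays W at [b-Hi] → (6, 7)
vs LWf: Leader plays b → Leader plays Hi at [b] → Follower plays W at [b-Hi] → (6, 7)
vs LSg: Leader plays b → Leader plays Hi at [b] → Follower plays S at [b-Hi] → (9, 9)
vs LSf: Leader plays b → Leader plays Hi at [b] → Follower plays S at [b-Hi] → (9, 9)
vs MWg: Leader plays b → Leader plays Hi at [b] → Follower plays W at [b-Hi] → (6, 7)
vs MWf: Leader plays b → Leader plays Hi at [b] → Follower plays W at [b-Hi] → (6, 7)
vs MSg: Leader plays b → Leader plays Hi at [b] → Follower plays S at [b-Hi] → (9, 9)
vs MSf: Leader plays b → Leader plays Hi at [b] → Follower plays S at [b-Hi] → (9, 9)

(6,7) (6,7) (9,9) (9,9) (6,7) (6,7) (9,9) (9,9)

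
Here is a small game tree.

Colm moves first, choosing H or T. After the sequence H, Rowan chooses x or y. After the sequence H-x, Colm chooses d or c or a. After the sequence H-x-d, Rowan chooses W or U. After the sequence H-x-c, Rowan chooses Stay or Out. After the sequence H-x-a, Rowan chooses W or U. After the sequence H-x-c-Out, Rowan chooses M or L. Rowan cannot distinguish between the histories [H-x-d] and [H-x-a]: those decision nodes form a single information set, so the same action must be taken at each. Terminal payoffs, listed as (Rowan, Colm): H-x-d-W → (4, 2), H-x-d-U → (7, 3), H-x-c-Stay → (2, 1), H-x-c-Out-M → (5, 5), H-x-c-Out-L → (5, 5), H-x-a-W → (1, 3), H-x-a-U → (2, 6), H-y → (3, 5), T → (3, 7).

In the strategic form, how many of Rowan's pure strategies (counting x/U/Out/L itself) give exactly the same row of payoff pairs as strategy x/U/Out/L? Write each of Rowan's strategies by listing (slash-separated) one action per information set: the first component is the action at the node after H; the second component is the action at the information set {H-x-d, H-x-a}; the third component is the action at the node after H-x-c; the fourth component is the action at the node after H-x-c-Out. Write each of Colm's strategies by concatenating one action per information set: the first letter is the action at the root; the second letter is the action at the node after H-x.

Row for x/U/Out/L (columns Hd, Hc, Ha, Td, Tc, Ta): (7,3) (5,5) (2,6) (3,7) (3,7) (3,7).
Every one of Rowan's information sets is on the play path for some reply by Colm when Rowan follows x/U/Out/L.
Even so, x/U/Out/M happens to produce the same payoff in every column — so 2 strategies share this row.

2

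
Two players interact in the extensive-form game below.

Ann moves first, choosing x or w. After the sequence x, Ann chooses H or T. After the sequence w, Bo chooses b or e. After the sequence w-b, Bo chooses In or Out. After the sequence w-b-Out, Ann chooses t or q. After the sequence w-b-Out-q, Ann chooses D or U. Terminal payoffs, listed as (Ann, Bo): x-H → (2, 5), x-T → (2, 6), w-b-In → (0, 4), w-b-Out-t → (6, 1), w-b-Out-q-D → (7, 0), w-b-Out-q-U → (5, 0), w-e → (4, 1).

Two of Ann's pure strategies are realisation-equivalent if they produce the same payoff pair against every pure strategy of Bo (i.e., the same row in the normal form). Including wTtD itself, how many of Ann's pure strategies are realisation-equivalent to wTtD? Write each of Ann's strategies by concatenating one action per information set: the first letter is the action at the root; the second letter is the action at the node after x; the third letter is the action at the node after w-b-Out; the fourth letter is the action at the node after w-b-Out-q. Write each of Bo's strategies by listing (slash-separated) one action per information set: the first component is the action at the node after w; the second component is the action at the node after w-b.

Row for wTtD (columns b/In, b/Out, e/In, e/Out): (0,4) (6,1) (4,1) (4,1).
Under wTtD, Ann's choice at the node after x and at the node after w-b-Out-q can never be reached regardless of what Bo does, so varying those choices leaves every outcome unchanged.
Holding the reachable choices fixed and varying the unreachable ones freely already gives 2 × 2 = 4 equivalent strategies.
No other strategy reproduces this row, so those 4 are the full class: wHtD, wHtU, wTtD, wTtU.

4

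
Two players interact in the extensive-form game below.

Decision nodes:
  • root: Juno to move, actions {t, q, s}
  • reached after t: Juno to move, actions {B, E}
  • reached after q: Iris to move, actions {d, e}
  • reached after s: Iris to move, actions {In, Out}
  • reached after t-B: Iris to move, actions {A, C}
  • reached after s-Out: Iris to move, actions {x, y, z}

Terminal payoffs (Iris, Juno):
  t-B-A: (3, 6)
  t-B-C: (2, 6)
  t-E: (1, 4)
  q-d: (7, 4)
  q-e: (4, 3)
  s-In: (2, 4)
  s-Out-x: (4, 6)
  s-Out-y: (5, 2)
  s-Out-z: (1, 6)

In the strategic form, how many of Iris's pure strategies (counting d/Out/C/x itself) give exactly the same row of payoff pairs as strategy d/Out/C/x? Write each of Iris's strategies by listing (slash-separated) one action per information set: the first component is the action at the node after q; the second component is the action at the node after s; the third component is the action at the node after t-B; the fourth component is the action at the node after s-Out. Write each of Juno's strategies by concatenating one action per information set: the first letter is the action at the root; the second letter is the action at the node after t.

1

Row for d/Out/C/x (columns tB, tE, qB, qE, sB, sE): (2,6) (1,4) (7,4) (7,4) (4,6) (4,6).
Every one of Iris's information sets is on the play path for some reply by Juno when Iris follows d/Out/C/x.
Changing the action at any of them therefore changes at least one column, so only d/Out/C/x itself gives this row.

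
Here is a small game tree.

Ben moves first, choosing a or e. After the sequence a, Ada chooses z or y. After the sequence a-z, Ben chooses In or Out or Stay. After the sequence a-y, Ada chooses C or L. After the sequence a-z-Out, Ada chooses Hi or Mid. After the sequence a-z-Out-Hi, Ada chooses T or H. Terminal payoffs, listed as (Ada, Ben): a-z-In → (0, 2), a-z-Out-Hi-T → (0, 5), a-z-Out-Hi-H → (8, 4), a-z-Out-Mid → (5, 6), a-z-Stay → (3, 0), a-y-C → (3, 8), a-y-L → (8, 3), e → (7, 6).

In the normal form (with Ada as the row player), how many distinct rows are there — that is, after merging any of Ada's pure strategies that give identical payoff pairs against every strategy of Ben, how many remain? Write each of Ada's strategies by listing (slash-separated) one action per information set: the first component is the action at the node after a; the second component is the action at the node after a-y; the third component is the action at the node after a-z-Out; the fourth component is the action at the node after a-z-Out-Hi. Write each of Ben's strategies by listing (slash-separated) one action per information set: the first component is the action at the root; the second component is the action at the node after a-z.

5

Ada has 16 pure strategies: z/C/Hi/T, z/C/Hi/H, z/C/Mid/T, z/C/Mid/H, z/L/Hi/T, z/L/Hi/H, z/L/Mid/T, z/L/Mid/H, y/C/Hi/T, y/C/Hi/H, y/C/Mid/T, y/C/Mid/H, y/L/Hi/T, y/L/Hi/H, y/L/Mid/T, y/L/Mid/H. Columns: a/In, a/Out, a/Stay, e/In, e/Out, e/Stay.
{z/C/Hi/T, z/L/Hi/T} → row (0,2) (0,5) (3,0) (7,6) (7,6) (7,6)
{z/C/Hi/H, z/L/Hi/H} → row (0,2) (8,4) (3,0) (7,6) (7,6) (7,6)
{z/C/Mid/T, z/C/Mid/H, z/L/Mid/T, z/L/Mid/H} → row (0,2) (5,6) (3,0) (7,6) (7,6) (7,6)
{y/C/Hi/T, y/C/Hi/H, y/C/Mid/T, y/C/Mid/H} → row (3,8) (3,8) (3,8) (7,6) (7,6) (7,6)
{y/L/Hi/T, y/L/Hi/H, y/L/Mid/T, y/L/Mid/H} → row (8,3) (8,3) (8,3) (7,6) (7,6) (7,6)
That's 5 distinct rows out of 16 strategies.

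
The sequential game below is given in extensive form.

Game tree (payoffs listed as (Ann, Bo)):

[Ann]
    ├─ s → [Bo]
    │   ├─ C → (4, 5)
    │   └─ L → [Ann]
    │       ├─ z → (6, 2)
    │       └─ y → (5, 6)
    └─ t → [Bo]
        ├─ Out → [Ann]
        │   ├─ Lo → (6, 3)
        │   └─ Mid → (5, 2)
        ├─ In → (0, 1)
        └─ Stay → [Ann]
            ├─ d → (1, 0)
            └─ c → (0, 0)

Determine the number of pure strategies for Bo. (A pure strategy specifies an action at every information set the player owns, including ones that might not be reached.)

6

Bo owns the node after s with actions {C, L} — two choices.
Bo owns the node after t with actions {Out, In, Stay} — three choices.
A pure strategy fixes one action at each information set independently, so the count is the product 2 × 3 = 6.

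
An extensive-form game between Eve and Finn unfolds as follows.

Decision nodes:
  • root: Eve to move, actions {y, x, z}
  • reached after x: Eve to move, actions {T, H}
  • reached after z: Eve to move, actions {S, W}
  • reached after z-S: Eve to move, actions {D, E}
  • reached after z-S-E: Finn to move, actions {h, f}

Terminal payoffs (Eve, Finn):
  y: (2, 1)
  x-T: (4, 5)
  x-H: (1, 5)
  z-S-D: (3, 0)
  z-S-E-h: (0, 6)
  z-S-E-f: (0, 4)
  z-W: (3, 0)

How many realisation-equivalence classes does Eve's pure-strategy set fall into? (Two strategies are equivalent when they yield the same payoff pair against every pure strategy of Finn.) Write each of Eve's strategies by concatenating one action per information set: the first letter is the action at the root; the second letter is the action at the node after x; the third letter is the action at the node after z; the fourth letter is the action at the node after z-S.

5

Eve has 24 pure strategies: yTSD, yTSE, yTWD, yTWE, yHSD, yHSE, yHWD, yHWE, xTSD, xTSE, xTWD, xTWE, xHSD, xHSE, xHWD, xHWE, zTSD, zTSE, zTWD, zTWE, zHSD, zHSE, zHWD, zHWE. Columns: h, f.
{yTSD, yTSE, yTWD, yTWE, yHSD, yHSE, yHWD, yHWE} → row (2,1) (2,1)
{xTSD, xTSE, xTWD, xTWE} → row (4,5) (4,5)
{xHSD, xHSE, xHWD, xHWE} → row (1,5) (1,5)
{zTSD, zTWD, zTWE, zHSD, zHWD, zHWE} → row (3,0) (3,0)
{zTSE, zHSE} → row (0,6) (0,4)
That's 5 distinct rows out of 24 strategies.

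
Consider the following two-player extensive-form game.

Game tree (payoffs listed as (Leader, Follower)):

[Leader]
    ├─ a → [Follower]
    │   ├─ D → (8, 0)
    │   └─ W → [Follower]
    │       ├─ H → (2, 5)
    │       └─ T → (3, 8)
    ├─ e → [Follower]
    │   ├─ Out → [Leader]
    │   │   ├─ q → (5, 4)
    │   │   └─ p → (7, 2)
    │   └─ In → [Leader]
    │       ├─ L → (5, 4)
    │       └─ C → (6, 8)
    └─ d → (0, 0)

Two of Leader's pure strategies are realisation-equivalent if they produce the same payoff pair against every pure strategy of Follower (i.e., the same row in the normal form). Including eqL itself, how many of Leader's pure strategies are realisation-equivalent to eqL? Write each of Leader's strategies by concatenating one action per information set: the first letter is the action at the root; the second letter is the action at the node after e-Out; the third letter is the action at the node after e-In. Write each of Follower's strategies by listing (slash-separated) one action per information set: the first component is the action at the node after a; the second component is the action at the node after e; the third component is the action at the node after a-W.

Row for eqL (columns D/Out/H, D/Out/T, D/In/H, D/In/T, W/Out/H, W/Out/T, W/In/H, W/In/T): (5,4) (5,4) (5,4) (5,4) (5,4) (5,4) (5,4) (5,4).
Every one of Leader's information sets is on the play path for some reply by Follower when Leader follows eqL.
Changing the action at any of them therefore changes at least one column, so only eqL itself gives this row.

1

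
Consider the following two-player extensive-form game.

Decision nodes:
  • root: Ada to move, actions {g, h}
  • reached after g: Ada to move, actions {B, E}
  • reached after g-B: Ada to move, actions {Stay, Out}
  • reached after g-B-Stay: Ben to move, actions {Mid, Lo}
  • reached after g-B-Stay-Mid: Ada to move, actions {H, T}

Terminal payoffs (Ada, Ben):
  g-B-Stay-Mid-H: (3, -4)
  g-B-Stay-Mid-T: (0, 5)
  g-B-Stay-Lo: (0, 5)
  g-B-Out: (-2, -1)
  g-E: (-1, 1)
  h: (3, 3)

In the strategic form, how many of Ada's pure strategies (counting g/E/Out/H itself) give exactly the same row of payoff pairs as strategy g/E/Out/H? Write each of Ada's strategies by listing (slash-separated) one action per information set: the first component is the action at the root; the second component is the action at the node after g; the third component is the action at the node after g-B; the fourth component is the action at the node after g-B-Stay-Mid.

4

Row for g/E/Out/H (columns Mid, Lo): (-1,1) (-1,1).
Under g/E/Out/H, Ada's choice at the node after g-B and at the node after g-B-Stay-Mid can never be reached regardless of what Ben does, so varying those choices leaves every outcome unchanged.
Holding the reachable choices fixed and varying the unreachable ones freely already gives 2 × 2 = 4 equivalent strategies.
No other strategy reproduces this row, so those 4 are the full class: g/E/Stay/H, g/E/Stay/T, g/E/Out/H, g/E/Out/T.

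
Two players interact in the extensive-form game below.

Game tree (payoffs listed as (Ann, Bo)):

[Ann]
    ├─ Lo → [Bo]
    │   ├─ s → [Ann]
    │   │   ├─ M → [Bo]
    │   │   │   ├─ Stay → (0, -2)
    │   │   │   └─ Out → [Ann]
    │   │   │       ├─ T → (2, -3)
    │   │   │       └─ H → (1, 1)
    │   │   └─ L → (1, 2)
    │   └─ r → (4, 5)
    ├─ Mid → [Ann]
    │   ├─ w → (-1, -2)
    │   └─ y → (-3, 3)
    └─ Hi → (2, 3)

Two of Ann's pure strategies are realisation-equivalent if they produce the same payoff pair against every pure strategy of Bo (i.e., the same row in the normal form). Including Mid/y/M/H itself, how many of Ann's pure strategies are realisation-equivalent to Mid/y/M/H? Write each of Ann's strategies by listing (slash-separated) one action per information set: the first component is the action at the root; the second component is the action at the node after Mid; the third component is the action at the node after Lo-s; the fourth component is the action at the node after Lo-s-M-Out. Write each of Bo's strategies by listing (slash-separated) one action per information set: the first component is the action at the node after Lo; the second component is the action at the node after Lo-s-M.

4

Row for Mid/y/M/H (columns s/Stay, s/Out, r/Stay, r/Out): (-3,3) (-3,3) (-3,3) (-3,3).
Under Mid/y/M/H, Ann's choice at the node after Lo-s and at the node after Lo-s-M-Out can never be reached regardless of what Bo does, so varying those choices leaves every outcome unchanged.
Holding the reachable choices fixed and varying the unreachable ones freely already gives 2 × 2 = 4 equivalent strategies.
No other strategy reproduces this row, so those 4 are the full class: Mid/y/M/T, Mid/y/M/H, Mid/y/L/T, Mid/y/L/H.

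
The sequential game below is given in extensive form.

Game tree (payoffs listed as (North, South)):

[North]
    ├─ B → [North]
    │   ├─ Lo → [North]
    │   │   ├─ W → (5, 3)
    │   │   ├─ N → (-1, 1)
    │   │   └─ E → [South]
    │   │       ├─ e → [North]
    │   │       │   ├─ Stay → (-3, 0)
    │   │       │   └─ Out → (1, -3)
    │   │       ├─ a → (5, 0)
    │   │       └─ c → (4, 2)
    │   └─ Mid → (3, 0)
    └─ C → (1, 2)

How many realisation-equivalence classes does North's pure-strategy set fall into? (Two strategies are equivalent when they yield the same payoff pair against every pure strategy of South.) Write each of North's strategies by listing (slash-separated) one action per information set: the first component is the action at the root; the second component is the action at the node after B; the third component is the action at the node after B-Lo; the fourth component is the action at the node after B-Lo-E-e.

6

North has 24 pure strategies: B/Lo/W/Stay, B/Lo/W/Out, B/Lo/N/Stay, B/Lo/N/Out, B/Lo/E/Stay, B/Lo/E/Out, B/Mid/W/Stay, B/Mid/W/Out, B/Mid/N/Stay, B/Mid/N/Out, B/Mid/E/Stay, B/Mid/E/Out, C/Lo/W/Stay, C/Lo/W/Out, C/Lo/N/Stay, C/Lo/N/Out, C/Lo/E/Stay, C/Lo/E/Out, C/Mid/W/Stay, C/Mid/W/Out, C/Mid/N/Stay, C/Mid/N/Out, C/Mid/E/Stay, C/Mid/E/Out. Columns: e, a, c.
{B/Lo/W/Stay, B/Lo/W/Out} → row (5,3) (5,3) (5,3)
{B/Lo/N/Stay, B/Lo/N/Out} → row (-1,1) (-1,1) (-1,1)
{B/Lo/E/Stay} → row (-3,0) (5,0) (4,2)
{B/Lo/E/Out} → row (1,-3) (5,0) (4,2)
{B/Mid/W/Stay, B/Mid/W/Out, B/Mid/N/Stay, B/Mid/N/Out, B/Mid/E/Stay, B/Mid/E/Out} → row (3,0) (3,0) (3,0)
{C/Lo/W/Stay, C/Lo/W/Out, C/Lo/N/Stay, C/Lo/N/Out, C/Lo/E/Stay, C/Lo/E/Out, C/Mid/W/Stay, C/Mid/W/Out, C/Mid/N/Stay, C/Mid/N/Out, C/Mid/E/Stay, C/Mid/E/Out} → row (1,2) (1,2) (1,2)
That's 6 distinct rows out of 24 strategies.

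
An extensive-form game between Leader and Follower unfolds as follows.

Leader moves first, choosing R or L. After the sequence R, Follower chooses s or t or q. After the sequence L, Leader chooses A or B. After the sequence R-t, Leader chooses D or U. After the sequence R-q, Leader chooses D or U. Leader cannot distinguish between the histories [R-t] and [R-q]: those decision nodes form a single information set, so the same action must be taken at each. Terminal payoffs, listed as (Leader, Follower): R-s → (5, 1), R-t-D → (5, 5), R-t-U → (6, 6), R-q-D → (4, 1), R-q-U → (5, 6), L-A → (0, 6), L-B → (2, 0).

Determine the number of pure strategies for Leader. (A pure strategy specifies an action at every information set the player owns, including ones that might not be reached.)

Leader owns the root with actions {R, L} — two choices.
Leader owns the node after L with actions {A, B} — two choices.
Leader owns the information set {R-t, R-q} with actions {D, U} — two choices.
A pure strategy fixes one action at each information set independently, so the count is the product 2 × 2 × 2 = 8.

8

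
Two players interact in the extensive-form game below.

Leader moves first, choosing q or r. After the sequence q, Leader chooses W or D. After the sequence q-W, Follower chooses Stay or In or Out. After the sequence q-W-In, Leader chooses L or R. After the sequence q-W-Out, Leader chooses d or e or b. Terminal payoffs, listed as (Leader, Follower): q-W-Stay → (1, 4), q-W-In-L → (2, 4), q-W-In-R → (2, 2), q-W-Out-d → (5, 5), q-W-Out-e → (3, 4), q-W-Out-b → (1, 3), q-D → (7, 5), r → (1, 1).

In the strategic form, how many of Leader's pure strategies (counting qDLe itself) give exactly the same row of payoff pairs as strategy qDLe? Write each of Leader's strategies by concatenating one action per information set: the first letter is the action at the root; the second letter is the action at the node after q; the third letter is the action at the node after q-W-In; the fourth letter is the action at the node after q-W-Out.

6

Row for qDLe (columns Stay, In, Out): (7,5) (7,5) (7,5).
Under qDLe, Leader's choice at the node after q-W-In and at the node after q-W-Out can never be reached regardless of what Follower does, so varying those choices leaves every outcome unchanged.
Holding the reachable choices fixed and varying the unreachable ones freely already gives 2 × 3 = 6 equivalent strategies.
No other strategy reproduces this row, so those 6 are the full class: qDLd, qDLe, qDLb, qDRd, qDRe, qDRb.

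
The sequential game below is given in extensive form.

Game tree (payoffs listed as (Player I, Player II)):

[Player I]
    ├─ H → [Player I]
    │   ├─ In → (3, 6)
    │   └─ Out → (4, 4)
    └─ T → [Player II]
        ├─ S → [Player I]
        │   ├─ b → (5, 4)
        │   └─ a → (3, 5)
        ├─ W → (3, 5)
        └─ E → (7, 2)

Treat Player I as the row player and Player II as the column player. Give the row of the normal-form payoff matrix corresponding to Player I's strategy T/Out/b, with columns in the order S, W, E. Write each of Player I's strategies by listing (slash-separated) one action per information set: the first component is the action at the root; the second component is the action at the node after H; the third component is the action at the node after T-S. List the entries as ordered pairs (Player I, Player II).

vs S: Player I plays T → Player II plays S at [T] → Player I plays b at [T-S] → (5, 4)
vs W: Player I plays T → Player II plays W at [T] → (3, 5)
vs E: Player I plays T → Player II plays E at [T] → (7, 2)

(5,4) (3,5) (7,2)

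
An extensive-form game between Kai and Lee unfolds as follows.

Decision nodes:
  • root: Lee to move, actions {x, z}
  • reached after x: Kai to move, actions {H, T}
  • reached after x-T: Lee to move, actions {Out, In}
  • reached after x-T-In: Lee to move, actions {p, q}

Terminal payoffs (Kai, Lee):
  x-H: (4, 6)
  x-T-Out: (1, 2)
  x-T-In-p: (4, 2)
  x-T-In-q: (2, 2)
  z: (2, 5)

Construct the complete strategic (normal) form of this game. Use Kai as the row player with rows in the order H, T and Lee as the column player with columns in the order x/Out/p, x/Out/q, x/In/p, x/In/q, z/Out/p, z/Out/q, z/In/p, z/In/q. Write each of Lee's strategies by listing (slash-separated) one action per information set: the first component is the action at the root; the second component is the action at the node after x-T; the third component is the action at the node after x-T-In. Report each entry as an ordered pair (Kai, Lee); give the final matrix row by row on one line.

H: (4,6) (4,6) (4,6) (4,6) (2,5) (2,5) (2,5) (2,5) | T: (1,2) (1,2) (4,2) (2,2) (2,5) (2,5) (2,5) (2,5)

      x/Out/p  x/Out/q   x/In/p   x/In/q  z/Out/p  z/Out/q   z/In/p   z/In/q
   H    (4,6)    (4,6)    (4,6)    (4,6)    (2,5)    (2,5)    (2,5)    (2,5)
   T    (1,2)    (1,2)    (4,2)    (2,2)    (2,5)    (2,5)    (2,5)    (2,5)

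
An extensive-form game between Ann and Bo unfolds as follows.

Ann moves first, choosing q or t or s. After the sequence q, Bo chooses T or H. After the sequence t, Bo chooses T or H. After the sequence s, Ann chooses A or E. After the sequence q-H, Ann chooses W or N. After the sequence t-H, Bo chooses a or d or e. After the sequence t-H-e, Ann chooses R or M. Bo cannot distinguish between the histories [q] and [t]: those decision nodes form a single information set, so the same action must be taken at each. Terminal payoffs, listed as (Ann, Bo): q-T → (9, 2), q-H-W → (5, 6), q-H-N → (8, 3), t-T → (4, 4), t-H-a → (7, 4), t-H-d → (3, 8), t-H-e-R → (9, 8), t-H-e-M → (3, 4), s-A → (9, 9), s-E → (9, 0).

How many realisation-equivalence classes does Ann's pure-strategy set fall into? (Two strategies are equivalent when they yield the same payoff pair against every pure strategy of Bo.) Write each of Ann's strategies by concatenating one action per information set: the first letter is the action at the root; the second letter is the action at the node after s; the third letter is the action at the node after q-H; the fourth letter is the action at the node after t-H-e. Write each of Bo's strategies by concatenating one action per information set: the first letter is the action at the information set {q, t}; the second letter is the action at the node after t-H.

Ann has 24 pure strategies: qAWR, qAWM, qANR, qANM, qEWR, qEWM, qENR, qENM, tAWR, tAWM, tANR, tANM, tEWR, tEWM, tENR, tENM, sAWR, sAWM, sANR, sANM, sEWR, sEWM, sENR, sENM. Columns: Ta, Td, Te, Ha, Hd, He.
{qAWR, qAWM, qEWR, qEWM} → row (9,2) (9,2) (9,2) (5,6) (5,6) (5,6)
{qANR, qANM, qENR, qENM} → row (9,2) (9,2) (9,2) (8,3) (8,3) (8,3)
{tAWR, tANR, tEWR, tENR} → row (4,4) (4,4) (4,4) (7,4) (3,8) (9,8)
{tAWM, tANM, tEWM, tENM} → row (4,4) (4,4) (4,4) (7,4) (3,8) (3,4)
{sAWR, sAWM, sANR, sANM} → row (9,9) (9,9) (9,9) (9,9) (9,9) (9,9)
{sEWR, sEWM, sENR, sENM} → row (9,0) (9,0) (9,0) (9,0) (9,0) (9,0)
That's 6 distinct rows out of 24 strategies.

6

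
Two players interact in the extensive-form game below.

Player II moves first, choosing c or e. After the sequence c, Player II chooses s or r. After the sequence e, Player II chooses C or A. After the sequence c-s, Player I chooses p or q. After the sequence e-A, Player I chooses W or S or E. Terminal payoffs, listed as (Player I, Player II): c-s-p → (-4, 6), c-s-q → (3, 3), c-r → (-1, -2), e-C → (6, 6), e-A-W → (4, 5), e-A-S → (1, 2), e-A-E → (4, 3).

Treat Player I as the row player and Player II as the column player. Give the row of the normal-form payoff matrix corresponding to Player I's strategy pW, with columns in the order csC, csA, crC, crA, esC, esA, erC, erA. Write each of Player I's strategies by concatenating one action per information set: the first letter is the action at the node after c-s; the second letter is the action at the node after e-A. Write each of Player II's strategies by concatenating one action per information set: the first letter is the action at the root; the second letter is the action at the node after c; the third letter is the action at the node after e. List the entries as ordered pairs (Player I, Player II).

(-4,6) (-4,6) (-1,-2) (-1,-2) (6,6) (4,5) (6,6) (4,5)

vs csC: Player II plays c → Player II plays s at [c] → Player I plays p at [c-s] → (-4, 6)
vs csA: Player II plays c → Player II plays s at [c] → Player I plays p at [c-s] → (-4, 6)
vs crC: Player II plays c → Player II plays r at [c] → (-1, -2)
vs crA: Player II plays c → Player II plays r at [c] → (-1, -2)
vs esC: Player II plays e → Player II plays C at [e] → (6, 6)
vs esA: Player II plays e → Player II plays A at [e] → Player I plays W at [e-A] → (4, 5)
vs erC: Player II plays e → Player II plays C at [e] → (6, 6)
vs erA: Player II plays e → Player II plays A at [e] → Player I plays W at [e-A] → (4, 5)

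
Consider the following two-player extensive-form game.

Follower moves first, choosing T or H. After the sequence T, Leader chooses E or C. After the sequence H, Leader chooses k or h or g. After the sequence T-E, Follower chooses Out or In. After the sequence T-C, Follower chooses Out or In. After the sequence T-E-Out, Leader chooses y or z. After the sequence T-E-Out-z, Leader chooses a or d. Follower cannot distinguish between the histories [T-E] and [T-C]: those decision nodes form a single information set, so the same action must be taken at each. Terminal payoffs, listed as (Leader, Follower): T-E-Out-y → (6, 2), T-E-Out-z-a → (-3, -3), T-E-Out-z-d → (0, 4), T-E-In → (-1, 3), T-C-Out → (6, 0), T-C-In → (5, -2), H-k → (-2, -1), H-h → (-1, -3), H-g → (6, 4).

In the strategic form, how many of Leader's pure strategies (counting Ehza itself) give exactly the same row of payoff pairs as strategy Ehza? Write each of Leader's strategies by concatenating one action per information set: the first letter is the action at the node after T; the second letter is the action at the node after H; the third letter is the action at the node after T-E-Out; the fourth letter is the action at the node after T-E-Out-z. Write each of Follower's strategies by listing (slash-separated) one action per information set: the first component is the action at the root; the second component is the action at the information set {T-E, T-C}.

1

Row for Ehza (columns T/Out, T/In, H/Out, H/In): (-3,-3) (-1,3) (-1,-3) (-1,-3).
Every one of Leader's information sets is on the play path for some reply by Follower when Leader follows Ehza.
Changing the action at any of them therefore changes at least one column, so only Ehza itself gives this row.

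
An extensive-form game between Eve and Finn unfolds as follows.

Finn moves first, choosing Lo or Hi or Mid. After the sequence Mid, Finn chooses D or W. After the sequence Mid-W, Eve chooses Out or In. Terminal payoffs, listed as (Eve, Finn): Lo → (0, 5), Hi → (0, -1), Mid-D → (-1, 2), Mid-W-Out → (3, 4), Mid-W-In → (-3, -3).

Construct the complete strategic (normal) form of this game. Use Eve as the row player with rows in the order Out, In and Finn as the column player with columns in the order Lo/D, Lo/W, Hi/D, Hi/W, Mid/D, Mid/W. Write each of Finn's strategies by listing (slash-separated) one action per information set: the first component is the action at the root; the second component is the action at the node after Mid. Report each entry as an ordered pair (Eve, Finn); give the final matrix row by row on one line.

Row Out: Lo/D→(0,5), Lo/W→(0,5), Hi/D→(0,-1), Hi/W→(0,-1), Mid/D→(-1,2), Mid/W→(3,4)
Row In: Lo/D→(0,5), Lo/W→(0,5), Hi/D→(0,-1), Hi/W→(0,-1), Mid/D→(-1,2), Mid/W→(-3,-3)

Out: (0,5) (0,5) (0,-1) (0,-1) (-1,2) (3,4) | In: (0,5) (0,5) (0,-1) (0,-1) (-1,2) (-3,-3)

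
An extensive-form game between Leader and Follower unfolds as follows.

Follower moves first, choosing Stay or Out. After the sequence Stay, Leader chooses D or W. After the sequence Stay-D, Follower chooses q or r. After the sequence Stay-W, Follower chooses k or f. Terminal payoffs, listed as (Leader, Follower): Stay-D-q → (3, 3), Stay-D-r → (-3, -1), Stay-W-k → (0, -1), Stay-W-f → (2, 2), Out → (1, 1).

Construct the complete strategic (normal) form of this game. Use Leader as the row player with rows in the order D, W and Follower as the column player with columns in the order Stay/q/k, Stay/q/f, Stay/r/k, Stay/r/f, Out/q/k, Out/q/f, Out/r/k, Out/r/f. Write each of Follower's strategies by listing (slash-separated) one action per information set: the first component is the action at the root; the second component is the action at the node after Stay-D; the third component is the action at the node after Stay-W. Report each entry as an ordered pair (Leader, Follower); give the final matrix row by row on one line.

D: (3,3) (3,3) (-3,-1) (-3,-1) (1,1) (1,1) (1,1) (1,1) | W: (0,-1) (2,2) (0,-1) (2,2) (1,1) (1,1) (1,1) (1,1)

Row D: Stay/q/k→(3,3), Stay/q/f→(3,3), Stay/r/k→(-3,-1), Stay/r/f→(-3,-1), Out/q/k→(1,1), Out/q/f→(1,1), Out/r/k→(1,1), Out/r/f→(1,1)
Row W: Stay/q/k→(0,-1), Stay/q/f→(2,2), Stay/r/k→(0,-1), Stay/r/f→(2,2), Out/q/k→(1,1), Out/q/f→(1,1), Out/r/k→(1,1), Out/r/f→(1,1)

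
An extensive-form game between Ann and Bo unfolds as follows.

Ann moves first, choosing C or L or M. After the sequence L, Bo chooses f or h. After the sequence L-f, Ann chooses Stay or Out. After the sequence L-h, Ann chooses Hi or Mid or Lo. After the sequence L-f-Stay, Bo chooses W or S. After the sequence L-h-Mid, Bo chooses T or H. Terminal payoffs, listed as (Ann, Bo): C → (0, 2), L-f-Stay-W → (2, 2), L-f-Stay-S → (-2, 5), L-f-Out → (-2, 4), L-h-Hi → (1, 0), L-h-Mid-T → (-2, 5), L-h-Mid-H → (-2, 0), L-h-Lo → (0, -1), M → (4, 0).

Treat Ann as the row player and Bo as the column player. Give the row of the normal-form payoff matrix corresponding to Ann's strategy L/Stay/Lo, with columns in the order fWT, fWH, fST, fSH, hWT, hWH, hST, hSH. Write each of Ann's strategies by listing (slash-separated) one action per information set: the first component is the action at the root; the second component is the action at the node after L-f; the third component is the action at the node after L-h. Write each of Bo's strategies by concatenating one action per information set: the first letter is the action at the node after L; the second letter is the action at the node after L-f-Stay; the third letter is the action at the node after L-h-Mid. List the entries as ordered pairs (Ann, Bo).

(2,2) (2,2) (-2,5) (-2,5) (0,-1) (0,-1) (0,-1) (0,-1)

vs fWT: Ann plays L → Bo plays f at [L] → Ann plays Stay at [L-f] → Bo plays W at [L-f-Stay] → (2, 2)
vs fWH: Ann plays L → Bo plays f at [L] → Ann plays Stay at [L-f] → Bo plays W at [L-f-Stay] → (2, 2)
vs fST: Ann plays L → Bo plays f at [L] → Ann plays Stay at [L-f] → Bo plays S at [L-f-Stay] → (-2, 5)
vs fSH: Ann plays L → Bo plays f at [L] → Ann plays Stay at [L-f] → Bo plays S at [L-f-Stay] → (-2, 5)
vs hWT: Ann plays L → Bo plays h at [L] → Ann plays Lo at [L-h] → (0, -1)
vs hWH: Ann plays L → Bo plays h at [L] → Ann plays Lo at [L-h] → (0, -1)
vs hST: Ann plays L → Bo plays h at [L] → Ann plays Lo at [L-h] → (0, -1)
vs hSH: Ann plays L → Bo plays h at [L] → Ann plays Lo at [L-h] → (0, -1)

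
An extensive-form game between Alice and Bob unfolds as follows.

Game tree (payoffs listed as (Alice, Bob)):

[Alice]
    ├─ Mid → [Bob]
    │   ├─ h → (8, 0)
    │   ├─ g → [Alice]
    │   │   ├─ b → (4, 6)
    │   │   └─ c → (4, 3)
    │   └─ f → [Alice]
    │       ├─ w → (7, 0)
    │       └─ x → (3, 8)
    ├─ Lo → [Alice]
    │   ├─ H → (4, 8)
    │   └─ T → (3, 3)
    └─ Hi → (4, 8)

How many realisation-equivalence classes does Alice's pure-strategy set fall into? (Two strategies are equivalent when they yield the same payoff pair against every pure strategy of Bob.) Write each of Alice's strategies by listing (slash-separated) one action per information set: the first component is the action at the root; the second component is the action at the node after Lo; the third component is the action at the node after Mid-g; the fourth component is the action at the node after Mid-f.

6

Alice has 24 pure strategies: Mid/H/b/w, Mid/H/b/x, Mid/H/c/w, Mid/H/c/x, Mid/T/b/w, Mid/T/b/x, Mid/T/c/w, Mid/T/c/x, Lo/H/b/w, Lo/H/b/x, Lo/H/c/w, Lo/H/c/x, Lo/T/b/w, Lo/T/b/x, Lo/T/c/w, Lo/T/c/x, Hi/H/b/w, Hi/H/b/x, Hi/H/c/w, Hi/H/c/x, Hi/T/b/w, Hi/T/b/x, Hi/T/c/w, Hi/T/c/x. Columns: h, g, f.
{Mid/H/b/w, Mid/T/b/w} → row (8,0) (4,6) (7,0)
{Mid/H/b/x, Mid/T/b/x} → row (8,0) (4,6) (3,8)
{Mid/H/c/w, Mid/T/c/w} → row (8,0) (4,3) (7,0)
{Mid/H/c/x, Mid/T/c/x} → row (8,0) (4,3) (3,8)
{Lo/H/b/w, Lo/H/b/x, Lo/H/c/w, Lo/H/c/x, Hi/H/b/w, Hi/H/b/x, Hi/H/c/w, Hi/H/c/x, Hi/T/b/w, Hi/T/b/x, Hi/T/c/w, Hi/T/c/x} → row (4,8) (4,8) (4,8)
{Lo/T/b/w, Lo/T/b/x, Lo/T/c/w, Lo/T/c/x} → row (3,3) (3,3) (3,3)
That's 6 distinct rows out of 24 strategies.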